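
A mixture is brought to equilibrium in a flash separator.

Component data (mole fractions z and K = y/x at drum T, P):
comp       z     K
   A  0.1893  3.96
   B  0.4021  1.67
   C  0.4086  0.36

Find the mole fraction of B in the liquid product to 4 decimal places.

Let ψ = V/F and solve Σ zᵢ(Kᵢ−1)/(1+ψ(Kᵢ−1)) = 0.
Feasibility: ΣzᵢKᵢ = 1.5682, Σzᵢ/Kᵢ = 1.4236 — both > 1, two phases present.
Iterate (Newton) starting at ψ = 0.62:
  ψ = 0.6200: g = -0.04556, g' = -0.7564 → ψ = 0.5598
  ψ = 0.5598: g = -0.00067, g' = -0.7368 → ψ = 0.5589
Converged at ψ = 0.5589.
Compositions from xᵢ = zᵢ/(1+ψ(Kᵢ−1)), yᵢ = Kᵢxᵢ:
  A: x = 0.0713, y = 0.2824
  B: x = 0.2926, y = 0.4886
  C: x = 0.6361, y = 0.2290

x_B = 0.2926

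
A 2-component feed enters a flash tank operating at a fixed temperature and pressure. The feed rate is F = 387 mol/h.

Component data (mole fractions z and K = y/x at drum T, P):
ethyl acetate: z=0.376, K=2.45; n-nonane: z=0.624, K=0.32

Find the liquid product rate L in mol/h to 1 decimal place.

Binary case is linear: z₁(K₁−1)(1+ψ(K₂−1)) + z₂(K₂−1)(1+ψ(K₁−1)) = 0
⇒ ψ = [z₁(K₁−1)+z₂(K₂−1)] / [−(K₁−1)(K₂−1)] = 0.1209/0.9860 = 0.123
Then V = ψ·F = 0.1226·387 = 47.4 mol/h and L = F − V = 339.6 mol/h.

L = 339.6 mol/h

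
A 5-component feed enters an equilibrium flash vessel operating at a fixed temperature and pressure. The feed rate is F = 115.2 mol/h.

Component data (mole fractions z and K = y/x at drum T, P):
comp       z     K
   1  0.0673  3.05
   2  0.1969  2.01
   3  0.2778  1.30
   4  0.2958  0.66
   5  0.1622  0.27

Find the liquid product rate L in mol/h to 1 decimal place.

Material balance + equilibrium reduce to Σ zᵢ(Kᵢ−1)/(1+V/F(Kᵢ−1)) = 0.
g(0) = ΣzᵢKᵢ − 1 = 0.2012 and g(1) = 1 − Σzᵢ/Kᵢ = -0.3826, so a root lies in (0, 1).
Newton–Raphson from V/F = 0.35:
  V/F = 0.3500: g = 0.02948, g' = -0.4260 → V/F = 0.4192
  V/F = 0.4192: g = 0.00004, g' = -0.4267 → V/F = 0.4193
Converged at V/F = 0.4193.
Then V = V/F·F = 0.4193·115.2 = 48.3 mol/h and L = F − V = 66.9 mol/h.

L = 66.9 mol/h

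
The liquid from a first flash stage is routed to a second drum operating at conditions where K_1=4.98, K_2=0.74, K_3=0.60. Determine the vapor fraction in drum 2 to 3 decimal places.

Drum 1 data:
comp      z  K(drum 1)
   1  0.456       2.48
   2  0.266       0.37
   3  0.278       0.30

V/F (drum 2) = 0.747

Drum 1:
Rachford–Rice: g(ψ₁) = Σ zᵢ(Kᵢ−1)/(1+ψ₁(Kᵢ−1)) = 0.
Check two-phase: ΣzᵢKᵢ = 1.313 > 1 and Σzᵢ/Kᵢ = 1.829 > 1, so g(0) = 0.313 > 0 and g(1) = -0.829 < 0.
Newton–Raphson from ψ₁ = 0.5:
  ψ₁ = 0.500: g = -0.1562, g' = -0.877 → ψ₁ = 0.322
  ψ₁ = 0.322: g = -0.0044, g' = -0.851 → ψ₁ = 0.317
Converged at ψ₁ = 0.317.
Drum-1 compositions:
  1: x = 0.310, y = 0.770
  2: x = 0.332, y = 0.123
  3: x = 0.357, y = 0.107
Drum-2 feed = drum-1 liquid: z₂ = (0.3104, 0.3323, 0.3572).
Drum 2:
Material balance + equilibrium reduce to Σ zᵢ(Kᵢ−1)/(1+ψ₂(Kᵢ−1)) = 0.
Feasibility: ΣzᵢKᵢ = 2.006, Σzᵢ/Kᵢ = 1.107 — both > 1, two phases present.
Iterate (Newton) starting at ψ₂ = 0.35:
  ψ₂ = 0.350: g = 0.2551, g' = -0.963 → ψ₂ = 0.615
  ψ₂ = 0.615: g = 0.0661, g' = -0.546 → ψ₂ = 0.736
  ψ₂ = 0.736: g = 0.0052, g' = -0.468 → ψ₂ = 0.747
Converged at ψ₂ = 0.747.
  1: x = 0.078, y = 0.389
  2: x = 0.412, y = 0.305
  3: x = 0.509, y = 0.306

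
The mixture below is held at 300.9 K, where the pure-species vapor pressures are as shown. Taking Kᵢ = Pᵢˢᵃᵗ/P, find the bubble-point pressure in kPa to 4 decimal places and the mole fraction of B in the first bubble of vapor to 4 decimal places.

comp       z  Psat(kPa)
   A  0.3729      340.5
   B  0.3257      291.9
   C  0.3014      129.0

At the bubble point ψ → 0, so ΣzᵢKᵢ = 1 with Kᵢ = Pᵢˢᵃᵗ/P ⇒ P = ΣzᵢPᵢˢᵃᵗ.
P = 0.3729·340.5 + 0.3257·291.9 + 0.3014·129.0 = 260.9249 kPa
yᵢ = zᵢPᵢˢᵃᵗ/P ⇒ y_B = 0.3257·291.9/260.9249 = 0.3644

Pbub = 260.9249 kPa, y_B = 0.3644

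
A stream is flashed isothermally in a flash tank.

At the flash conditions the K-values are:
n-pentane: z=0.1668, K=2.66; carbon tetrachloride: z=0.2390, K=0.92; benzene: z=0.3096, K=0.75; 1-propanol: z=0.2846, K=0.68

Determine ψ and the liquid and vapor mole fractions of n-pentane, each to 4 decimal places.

ψ = 0.2316, x_n-pentane = 0.1205, y_n-pentane = 0.3205

Material balance + equilibrium reduce to Σ zᵢ(Kᵢ−1)/(1+ψ(Kᵢ−1)) = 0.
Check two-phase: ΣzᵢKᵢ = 1.0893 > 1 and Σzᵢ/Kᵢ = 1.1538 > 1, so g(0) = 0.0893 > 0 and g(1) = -0.1538 < 0.
Iterate (Newton) starting at ψ = 0.5:
  ψ = 0.5000: g = -0.06549, g' = -0.2055 → ψ = 0.1813
  ψ = 0.1813: g = 0.01568, g' = -0.3272 → ψ = 0.2292
  ψ = 0.2292: g = 0.00071, g' = -0.2985 → ψ = 0.2316
Converged at ψ = 0.2316.
Compositions from xᵢ = zᵢ/(1+ψ(Kᵢ−1)), yᵢ = Kᵢxᵢ:
  n-pentane: x = 0.1205, y = 0.3205
  carbon tetrachloride: x = 0.2435, y = 0.2240
  benzene: x = 0.3286, y = 0.2465
  1-propanol: x = 0.3074, y = 0.2090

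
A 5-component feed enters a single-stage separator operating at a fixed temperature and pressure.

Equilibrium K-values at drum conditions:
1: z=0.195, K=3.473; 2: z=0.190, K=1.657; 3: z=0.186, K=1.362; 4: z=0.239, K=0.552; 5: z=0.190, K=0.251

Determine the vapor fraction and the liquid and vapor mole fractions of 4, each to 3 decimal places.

ψ = 0.502, x_4 = 0.308, y_4 = 0.170

Let ψ = V/F and solve Σ zᵢ(Kᵢ−1)/(1+ψ(Kᵢ−1)) = 0.
g(0) = ΣzᵢKᵢ − 1 = 0.425 and g(1) = 1 − Σzᵢ/Kᵢ = -0.497, so a root lies in (0, 1).
Iterate (Newton) starting at ψ = 0.41:
  ψ = 0.410: g = 0.0599, g' = -0.657 → ψ = 0.501
  ψ = 0.501: g = 0.0004, g' = -0.655 → ψ = 0.502
Converged at ψ = 0.502.
Compositions from xᵢ = zᵢ/(1+ψ(Kᵢ−1)), yᵢ = Kᵢxᵢ:
  1: x = 0.087, y = 0.302
  2: x = 0.143, y = 0.237
  3: x = 0.157, y = 0.214
  4: x = 0.308, y = 0.170
  5: x = 0.304, y = 0.076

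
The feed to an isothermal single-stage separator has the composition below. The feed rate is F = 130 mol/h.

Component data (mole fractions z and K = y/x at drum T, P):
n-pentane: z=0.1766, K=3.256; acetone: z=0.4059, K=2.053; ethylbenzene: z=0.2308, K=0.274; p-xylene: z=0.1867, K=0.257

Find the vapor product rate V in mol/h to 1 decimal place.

Material balance + equilibrium reduce to Σ zᵢ(Kᵢ−1)/(1+V/F(Kᵢ−1)) = 0.
g(0) = ΣzᵢKᵢ − 1 = 0.5195 and g(1) = 1 − Σzᵢ/Kᵢ = -0.8207, so a root lies in (0, 1).
Newton iteration, V/F⁰ = 0.5:
  V/F = 0.5000: g = -0.01654, g' = -0.9523 → V/F = 0.4826
  V/F = 0.4826: g = -0.00009, g' = -0.9427 → V/F = 0.4825
Converged at V/F = 0.4825.
Then V = V/F·F = 0.4825·130 = 62.7 mol/h and L = F − V = 67.3 mol/h.

V = 62.7 mol/h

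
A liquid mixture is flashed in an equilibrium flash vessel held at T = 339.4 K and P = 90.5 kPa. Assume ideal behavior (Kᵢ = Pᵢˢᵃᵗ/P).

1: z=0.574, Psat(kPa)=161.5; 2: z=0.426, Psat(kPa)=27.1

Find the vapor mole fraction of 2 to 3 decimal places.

y_2 = 0.158

Raoult's law: Kᵢ = Pᵢˢᵃᵗ/P = Pᵢˢᵃᵗ/90.5.
  K_1 = 161.5/90.5 = 1.78453, K_2 = 27.1/90.5 = 0.29945
Binary case is linear: z₁(K₁−1)(1+β(K₂−1)) + z₂(K₂−1)(1+β(K₁−1)) = 0
⇒ β = [z₁(K₁−1)+z₂(K₂−1)] / [−(K₁−1)(K₂−1)] = 0.1519/0.5496 = 0.276
Compositions from xᵢ = zᵢ/(1+β(Kᵢ−1)), yᵢ = Kᵢxᵢ:
  1: x = 0.472, y = 0.842
  2: x = 0.528, y = 0.158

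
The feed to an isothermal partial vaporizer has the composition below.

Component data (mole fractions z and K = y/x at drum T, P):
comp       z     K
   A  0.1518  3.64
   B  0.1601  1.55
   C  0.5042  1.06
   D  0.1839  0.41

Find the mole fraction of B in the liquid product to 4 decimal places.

Newton–Raphson from ψ = 0.39:
  ψ = 0.3900: g = 0.15859, g' = -0.3994 → ψ = 0.7871
  ψ = 0.7871: g = 0.01798, g' = -0.3601 → ψ = 0.8370
  ψ = 0.8370: g = -0.00040, g' = -0.3769 → ψ = 0.8359
Converged at ψ = 0.8359.
Compositions from xᵢ = zᵢ/(1+ψ(Kᵢ−1)), yᵢ = Kᵢxᵢ:
  A: x = 0.0473, y = 0.1723
  B: x = 0.1097, y = 0.1700
  C: x = 0.4801, y = 0.5089
  D: x = 0.3629, y = 0.1488

x_B = 0.1097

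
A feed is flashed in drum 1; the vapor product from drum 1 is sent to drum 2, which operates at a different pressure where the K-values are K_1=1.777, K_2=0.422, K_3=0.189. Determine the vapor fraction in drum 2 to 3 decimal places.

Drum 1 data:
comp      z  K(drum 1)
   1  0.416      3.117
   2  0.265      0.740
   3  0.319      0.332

Drum 1:
Rachford–Rice: g(ψ₁) = Σ zᵢ(Kᵢ−1)/(1+ψ₁(Kᵢ−1)) = 0.
Check two-phase: ΣzᵢKᵢ = 1.599 > 1 and Σzᵢ/Kᵢ = 1.452 > 1, so g(0) = 0.599 > 0 and g(1) = -0.452 < 0.
Iterate (Newton) starting at ψ₁ = 0.5:
  ψ₁ = 0.500: g = 0.0287, g' = -0.785 → ψ₁ = 0.537
Converged at ψ₁ = 0.537.
Drum-1 compositions:
  1: x = 0.195, y = 0.607
  2: x = 0.308, y = 0.228
  3: x = 0.497, y = 0.165
Drum-2 feed = drum-1 vapor: z₂ = (0.6070, 0.2279, 0.1651).
Drum 2:
Newton–Raphson from ψ₂ = 0.5:
  ψ₂ = 0.500: g = -0.0708, g' = -0.648 → ψ₂ = 0.391
  ψ₂ = 0.391: g = -0.0043, g' = -0.575 → ψ₂ = 0.383
Converged at ψ₂ = 0.383.
  1: x = 0.468, y = 0.831
  2: x = 0.293, y = 0.124
  3: x = 0.240, y = 0.045

V/F (drum 2) = 0.383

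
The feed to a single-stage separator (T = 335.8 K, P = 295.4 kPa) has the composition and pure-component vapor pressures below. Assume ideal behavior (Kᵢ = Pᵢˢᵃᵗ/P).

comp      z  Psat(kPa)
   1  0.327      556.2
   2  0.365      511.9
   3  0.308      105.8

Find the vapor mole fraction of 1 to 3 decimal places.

y_1 = 0.382

Raoult's law: Kᵢ = Pᵢˢᵃᵗ/P = Pᵢˢᵃᵗ/295.4.
  K_1 = 556.2/295.4 = 1.88287, K_2 = 511.9/295.4 = 1.73290, K_3 = 105.8/295.4 = 0.35816
Newton–Raphson from V/F = 0.5:
  V/F = 0.500: g = 0.1049, g' = -0.503 → V/F = 0.709
  V/F = 0.709: g = -0.0090, g' = -0.608 → V/F = 0.694
Converged at V/F = 0.694.
Compositions from xᵢ = zᵢ/(1+V/F(Kᵢ−1)), yᵢ = Kᵢxᵢ:
  1: x = 0.203, y = 0.382
  2: x = 0.242, y = 0.419
  3: x = 0.555, y = 0.199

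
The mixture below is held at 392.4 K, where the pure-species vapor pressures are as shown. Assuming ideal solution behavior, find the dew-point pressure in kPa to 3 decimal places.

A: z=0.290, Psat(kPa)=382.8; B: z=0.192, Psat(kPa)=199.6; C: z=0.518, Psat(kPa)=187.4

At the dew point ψ → 1, so Σzᵢ/Kᵢ = 1 with Kᵢ = Pᵢˢᵃᵗ/P ⇒ 1/P = Σzᵢ/Pᵢˢᵃᵗ.
1/P = 0.290/382.8 + 0.192/199.6 + 0.518/187.4 = 0.004484 ⇒ P = 223.033 kPa

Pdew = 223.033 kPa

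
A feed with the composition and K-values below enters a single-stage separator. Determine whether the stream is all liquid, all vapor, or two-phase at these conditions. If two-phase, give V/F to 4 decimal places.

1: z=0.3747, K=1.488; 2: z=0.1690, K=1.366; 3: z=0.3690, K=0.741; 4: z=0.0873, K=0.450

ΣzᵢKᵢ = 1.1011; Σzᵢ/Kᵢ = 1.0675.
Both exceed 1, so a two-phase solution exists.
Let ψ = V/F and solve Σ zᵢ(Kᵢ−1)/(1+ψ(Kᵢ−1)) = 0.
Iterate (Newton) starting at ψ = 0.55:
  ψ = 0.5500: g = 0.01536, g' = -0.1591 → ψ = 0.6466
  ψ = 0.6466: g = -0.00029, g' = -0.1657 → ψ = 0.6448
Converged at ψ = 0.6448.

two-phase, V/F = 0.6448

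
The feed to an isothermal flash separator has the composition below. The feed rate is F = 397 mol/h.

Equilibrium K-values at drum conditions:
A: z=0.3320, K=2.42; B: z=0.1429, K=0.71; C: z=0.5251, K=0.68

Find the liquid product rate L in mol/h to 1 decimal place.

Iterate (Newton) starting at ψ = 0.61:
  ψ = 0.6100: g = -0.00651, g' = -0.2930 → ψ = 0.5878
  ψ = 0.5878: g = 0.00005, g' = -0.2979 → ψ = 0.5879
Converged at ψ = 0.5879.
Then V = ψ·F = 0.5879·397 = 233.4 mol/h and L = F − V = 163.6 mol/h.

L = 163.6 mol/h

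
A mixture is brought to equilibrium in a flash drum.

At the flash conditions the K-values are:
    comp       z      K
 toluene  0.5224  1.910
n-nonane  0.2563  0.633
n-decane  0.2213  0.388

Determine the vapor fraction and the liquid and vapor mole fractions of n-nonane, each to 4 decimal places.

ψ = 0.5380, x_n-nonane = 0.3194, y_n-nonane = 0.2022

Rachford–Rice: g(ψ) = Σ zᵢ(Kᵢ−1)/(1+ψ(Kᵢ−1)) = 0.
g(0) = ΣzᵢKᵢ − 1 = 0.2459 and g(1) = 1 − Σzᵢ/Kᵢ = -0.2488, so a root lies in (0, 1).
Newton iteration, ψ⁰ = 0.63:
  ψ = 0.6300: g = -0.04061, g' = -0.4527 → ψ = 0.5403
  ψ = 0.5403: g = -0.00097, g' = -0.4331 → ψ = 0.5380
Converged at ψ = 0.5380.
Compositions from xᵢ = zᵢ/(1+ψ(Kᵢ−1)), yᵢ = Kᵢxᵢ:
  toluene: x = 0.3507, y = 0.6698
  n-nonane: x = 0.3194, y = 0.2022
  n-decane: x = 0.3299, y = 0.1280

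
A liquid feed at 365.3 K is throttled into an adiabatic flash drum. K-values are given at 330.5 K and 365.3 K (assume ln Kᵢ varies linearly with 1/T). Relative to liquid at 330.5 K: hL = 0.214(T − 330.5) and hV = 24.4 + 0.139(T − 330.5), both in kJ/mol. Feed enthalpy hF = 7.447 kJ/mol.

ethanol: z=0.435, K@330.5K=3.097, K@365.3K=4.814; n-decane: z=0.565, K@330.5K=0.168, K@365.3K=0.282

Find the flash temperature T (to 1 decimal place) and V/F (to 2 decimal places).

Adiabatic flash: solve Rachford–Rice at each trial T, then check hF = ψ·hV(T) + (1−ψ)·hL(T).
  T = 330.5 K: K = (3.097, 0.168), RR gives ψ = 0.253, H_out = 6.183 kJ/mol
  T = 365.3 K: K = (4.814, 0.282), RR gives ψ = 0.458, H_out = 17.421 kJ/mol
  T = 347.9 K: K = (3.904, 0.220), RR gives ψ = 0.363, H_out = 12.118 kJ/mol
  T = 339.2 K: K = (3.488, 0.193), RR gives ψ = 0.312, H_out = 9.271 kJ/mol
  T = 334.9 K: K = (3.291, 0.180), RR gives ψ = 0.284, H_out = 7.782 kJ/mol
  T = 332.7 K: K = (3.193, 0.174), RR gives ψ = 0.269, H_out = 6.993 kJ/mol
Linear interpolation between T = 332.7 (H_out = 6.993) and T = 334.9 (H_out = 7.782) on hF = 7.447 gives T ≈ 334.0 K, at which ψ = 0.28.

T = 334.0 K, V/F = 0.28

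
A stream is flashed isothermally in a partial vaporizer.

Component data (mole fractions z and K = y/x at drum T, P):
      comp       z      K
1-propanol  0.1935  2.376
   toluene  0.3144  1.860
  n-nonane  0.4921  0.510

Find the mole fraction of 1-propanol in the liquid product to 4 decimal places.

x_1-propanol = 0.1092

Material balance + equilibrium reduce to Σ zᵢ(Kᵢ−1)/(1+ψ(Kᵢ−1)) = 0.
Feasibility: ΣzᵢKᵢ = 1.2955, Σzᵢ/Kᵢ = 1.2154 — both > 1, two phases present.
Iterate (Newton) starting at ψ = 0.48:
  ψ = 0.4800: g = 0.03645, g' = -0.4514 → ψ = 0.5607
  ψ = 0.5607: g = 0.00022, g' = -0.4472 → ψ = 0.5612
Converged at ψ = 0.5612.
Compositions from xᵢ = zᵢ/(1+ψ(Kᵢ−1)), yᵢ = Kᵢxᵢ:
  1-propanol: x = 0.1092, y = 0.2594
  toluene: x = 0.2120, y = 0.3944
  n-nonane: x = 0.6788, y = 0.3462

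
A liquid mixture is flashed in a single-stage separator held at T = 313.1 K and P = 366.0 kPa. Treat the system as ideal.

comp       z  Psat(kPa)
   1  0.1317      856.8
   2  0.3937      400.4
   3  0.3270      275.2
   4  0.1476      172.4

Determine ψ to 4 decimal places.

ψ = 0.2130

Raoult's law: Kᵢ = Pᵢˢᵃᵗ/P = Pᵢˢᵃᵗ/366.0.
  K_1 = 856.8/366.0 = 2.340984, K_2 = 400.4/366.0 = 1.093989, K_3 = 275.2/366.0 = 0.751913, K_4 = 172.4/366.0 = 0.471038
Newton iteration, ψ⁰ = 0.5:
  ψ = 0.5000: g = -0.05770, g' = -0.1906 → ψ = 0.1973
  ψ = 0.1973: g = 0.00351, g' = -0.2252 → ψ = 0.2129
  ψ = 0.2129: g = 0.00003, g' = -0.2215 → ψ = 0.2130
Converged at ψ = 0.2130.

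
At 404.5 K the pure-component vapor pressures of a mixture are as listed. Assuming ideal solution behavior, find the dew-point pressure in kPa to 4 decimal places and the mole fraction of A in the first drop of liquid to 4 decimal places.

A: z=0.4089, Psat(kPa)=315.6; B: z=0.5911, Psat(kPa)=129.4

At the dew point ψ → 1, so Σzᵢ/Kᵢ = 1 with Kᵢ = Pᵢˢᵃᵗ/P ⇒ 1/P = Σzᵢ/Pᵢˢᵃᵗ.
1/P = 0.4089/315.6 + 0.5911/129.4 = 0.0058636 ⇒ P = 170.5427 kPa
xᵢ = zᵢP/Pᵢˢᵃᵗ ⇒ x_A = 0.4089·170.5427/315.6 = 0.2210

Pdew = 170.5427 kPa, x_A = 0.2210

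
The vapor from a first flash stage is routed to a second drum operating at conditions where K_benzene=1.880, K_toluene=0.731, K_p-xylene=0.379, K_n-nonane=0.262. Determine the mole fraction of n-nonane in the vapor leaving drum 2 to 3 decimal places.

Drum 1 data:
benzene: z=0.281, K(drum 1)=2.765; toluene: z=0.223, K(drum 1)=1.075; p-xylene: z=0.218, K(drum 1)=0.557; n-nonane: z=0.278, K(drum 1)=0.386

Drum 1:
Iterate (Newton) starting at ψ₁ = 0.5:
  ψ₁ = 0.500: g = -0.0908, g' = -0.537 → ψ₁ = 0.331
  ψ₁ = 0.331: g = 0.0020, g' = -0.574 → ψ₁ = 0.334
Converged at ψ₁ = 0.334.
Drum-1 compositions:
  benzene: x = 0.177, y = 0.489
  toluene: x = 0.218, y = 0.234
  p-xylene: x = 0.256, y = 0.143
  n-nonane: x = 0.350, y = 0.135
Drum-2 feed = drum-1 vapor: z₂ = (0.4886, 0.2339, 0.1425, 0.1350).
Drum 2:
Material balance + equilibrium reduce to Σ zᵢ(Kᵢ−1)/(1+ψ₂(Kᵢ−1)) = 0.
Feasibility: ΣzᵢKᵢ = 1.179, Σzᵢ/Kᵢ = 1.471 — both > 1, two phases present.
Iterate (Newton) starting at ψ₂ = 0.31:
  ψ₂ = 0.310: g = 0.0303, g' = -0.462 → ψ₂ = 0.376
  ψ₂ = 0.376: g = -0.0002, g' = -0.469 → ψ₂ = 0.375
Converged at ψ₂ = 0.375.
  benzene: x = 0.367, y = 0.690
  toluene: x = 0.260, y = 0.190
  p-xylene: x = 0.186, y = 0.070
  n-nonane: x = 0.187, y = 0.049

y_n-nonane (drum 2) = 0.049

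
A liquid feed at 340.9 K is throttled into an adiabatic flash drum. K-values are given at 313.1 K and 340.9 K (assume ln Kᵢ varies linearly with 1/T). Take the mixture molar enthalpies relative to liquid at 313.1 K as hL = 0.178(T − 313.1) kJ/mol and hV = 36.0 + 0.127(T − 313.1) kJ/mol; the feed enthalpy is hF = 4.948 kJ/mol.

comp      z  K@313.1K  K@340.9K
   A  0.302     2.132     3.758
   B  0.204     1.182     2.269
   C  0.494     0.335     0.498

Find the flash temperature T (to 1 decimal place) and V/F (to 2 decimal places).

Adiabatic flash: solve Rachford–Rice at each trial T, then check hF = ψ·hV(T) + (1−ψ)·hL(T).
  T = 313.1 K: K = (2.132, 1.182, 0.335), RR gives ψ = 0.085, H_out = 3.074 kJ/mol
  T = 340.9 K: K = (3.758, 2.269, 0.498), RR gives ψ = 0.760, H_out = 31.222 kJ/mol
  T = 327.0 K: K = (2.865, 1.661, 0.412), RR gives ψ = 0.472, H_out = 19.137 kJ/mol
  T = 320.1 K: K = (2.482, 1.408, 0.373), RR gives ψ = 0.303, H_out = 12.058 kJ/mol
  T = 316.6 K: K = (2.302, 1.291, 0.353), RR gives ψ = 0.202, H_out = 7.868 kJ/mol
  T = 314.9 K: K = (2.218, 1.237, 0.344), RR gives ψ = 0.148, H_out = 5.627 kJ/mol
Linear interpolation between T = 313.1 (H_out = 3.074) and T = 314.9 (H_out = 5.627) on hF = 4.948 gives T ≈ 314.4 K, at which ψ = 0.13.

T = 314.4 K, V/F = 0.13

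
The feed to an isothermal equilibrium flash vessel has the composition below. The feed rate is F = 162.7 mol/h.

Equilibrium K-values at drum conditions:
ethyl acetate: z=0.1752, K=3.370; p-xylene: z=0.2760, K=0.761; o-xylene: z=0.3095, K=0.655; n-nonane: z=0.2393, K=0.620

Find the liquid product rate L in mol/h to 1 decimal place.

L = 130.4 mol/h

Newton iteration, ψ⁰ = 0.5:
  ψ = 0.5000: g = -0.12618, g' = -0.3329 → ψ = 0.1210
  ψ = 0.1210: g = 0.04802, g' = -0.6892 → ψ = 0.1907
  ψ = 0.1907: g = 0.00454, g' = -0.5665 → ψ = 0.1987
  ψ = 0.1987: g = 0.00005, g' = -0.5551 → ψ = 0.1988
Converged at ψ = 0.1988.
Then V = ψ·F = 0.1988·162.7 = 32.3 mol/h and L = F − V = 130.4 mol/h.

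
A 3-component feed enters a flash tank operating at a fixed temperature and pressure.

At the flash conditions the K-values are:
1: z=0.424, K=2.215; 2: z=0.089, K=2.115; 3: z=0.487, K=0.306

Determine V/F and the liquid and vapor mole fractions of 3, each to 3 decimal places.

V/F = 0.332, x_3 = 0.633, y_3 = 0.194

Rachford–Rice: g(V/F) = Σ zᵢ(Kᵢ−1)/(1+V/F(Kᵢ−1)) = 0.
Feasibility: ΣzᵢKᵢ = 1.276, Σzᵢ/Kᵢ = 1.825 — both > 1, two phases present.
Newton–Raphson from V/F = 0.58:
  V/F = 0.580: g = -0.2032, g' = -0.913 → V/F = 0.357
  V/F = 0.357: g = -0.0194, g' = -0.776 → V/F = 0.332
Converged at V/F = 0.332.
Compositions from xᵢ = zᵢ/(1+V/F(Kᵢ−1)), yᵢ = Kᵢxᵢ:
  1: x = 0.302, y = 0.669
  2: x = 0.065, y = 0.137
  3: x = 0.633, y = 0.194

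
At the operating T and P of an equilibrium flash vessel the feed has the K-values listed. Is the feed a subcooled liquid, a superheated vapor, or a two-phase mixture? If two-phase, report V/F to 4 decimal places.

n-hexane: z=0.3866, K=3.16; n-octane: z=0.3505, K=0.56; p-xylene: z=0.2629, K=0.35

two-phase, V/F = 0.4369

ΣzᵢKᵢ = 1.5100; Σzᵢ/Kᵢ = 1.4994.
Both exceed 1, so a two-phase solution exists.
Newton iteration, ψ⁰ = 0.5:
  ψ = 0.5000: g = -0.04941, g' = -0.7722 → ψ = 0.4360
  ψ = 0.4360: g = 0.00074, g' = -0.7986 → ψ = 0.4369
Converged at ψ = 0.4369.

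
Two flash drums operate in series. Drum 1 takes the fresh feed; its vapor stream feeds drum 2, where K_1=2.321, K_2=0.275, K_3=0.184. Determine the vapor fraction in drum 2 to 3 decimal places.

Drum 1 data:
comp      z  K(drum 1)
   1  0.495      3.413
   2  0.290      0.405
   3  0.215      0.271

Drum 1:
Rachford–Rice: g(ψ₁) = Σ zᵢ(Kᵢ−1)/(1+ψ₁(Kᵢ−1)) = 0.
Feasibility: ΣzᵢKᵢ = 1.865, Σzᵢ/Kᵢ = 1.654 — both > 1, two phases present.
Iterate (Newton) starting at ψ₁ = 0.5:
  ψ₁ = 0.500: g = 0.0491, g' = -1.083 → ψ₁ = 0.545
Converged at ψ₁ = 0.545.
Drum-1 compositions:
  1: x = 0.214, y = 0.729
  2: x = 0.429, y = 0.174
  3: x = 0.357, y = 0.097
Drum-2 feed = drum-1 vapor: z₂ = (0.7294, 0.1739, 0.0967).
Drum 2:
Rachford–Rice: g(ψ₂) = Σ zᵢ(Kᵢ−1)/(1+ψ₂(Kᵢ−1)) = 0.
g(0) = ΣzᵢKᵢ − 1 = 0.759 and g(1) = 1 − Σzᵢ/Kᵢ = -0.472, so a root lies in (0, 1).
Newton–Raphson from ψ₂ = 0.37:
  ψ₂ = 0.370: g = 0.3618, g' = -0.877 → ψ₂ = 0.783
  ψ₂ = 0.783: g = -0.0360, g' = -1.289 → ψ₂ = 0.755
  ψ₂ = 0.755: g = -0.0013, g' = -1.201 → ψ₂ = 0.754
Converged at ψ₂ = 0.754.
  1: x = 0.366, y = 0.848
  2: x = 0.383, y = 0.105
  3: x = 0.251, y = 0.046

V/F (drum 2) = 0.754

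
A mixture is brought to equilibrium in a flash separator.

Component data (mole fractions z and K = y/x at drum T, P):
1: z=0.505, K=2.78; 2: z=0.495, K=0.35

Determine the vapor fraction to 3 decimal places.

ψ = 0.499

Rachford–Rice: g(ψ) = Σ zᵢ(Kᵢ−1)/(1+ψ(Kᵢ−1)) = 0.
g(0) = ΣzᵢKᵢ − 1 = 0.577 and g(1) = 1 − Σzᵢ/Kᵢ = -0.596, so a root lies in (0, 1).
Binary case is linear: z₁(K₁−1)(1+ψ(K₂−1)) + z₂(K₂−1)(1+ψ(K₁−1)) = 0
⇒ ψ = [z₁(K₁−1)+z₂(K₂−1)] / [−(K₁−1)(K₂−1)] = 0.5771/1.1570 = 0.499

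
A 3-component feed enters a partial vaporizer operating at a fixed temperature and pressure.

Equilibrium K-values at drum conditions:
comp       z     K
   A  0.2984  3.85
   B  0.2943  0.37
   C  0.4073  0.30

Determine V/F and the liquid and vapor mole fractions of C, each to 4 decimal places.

V/F = 0.1986, x_C = 0.4731, y_C = 0.1419

Material balance + equilibrium reduce to Σ zᵢ(Kᵢ−1)/(1+V/F(Kᵢ−1)) = 0.
Feasibility: ΣzᵢKᵢ = 1.3799, Σzᵢ/Kᵢ = 2.2306 — both > 1, two phases present.
Newton–Raphson from V/F = 0.5:
  V/F = 0.5000: g = -0.35860, g' = -1.1335 → V/F = 0.1836
  V/F = 0.1836: g = 0.02145, g' = -1.4566 → V/F = 0.1984
  V/F = 0.1984: g = 0.00034, g' = -1.4109 → V/F = 0.1986
Converged at V/F = 0.1986.
Compositions from xᵢ = zᵢ/(1+V/F(Kᵢ−1)), yᵢ = Kᵢxᵢ:
  A: x = 0.1906, y = 0.7336
  B: x = 0.3364, y = 0.1245
  C: x = 0.4731, y = 0.1419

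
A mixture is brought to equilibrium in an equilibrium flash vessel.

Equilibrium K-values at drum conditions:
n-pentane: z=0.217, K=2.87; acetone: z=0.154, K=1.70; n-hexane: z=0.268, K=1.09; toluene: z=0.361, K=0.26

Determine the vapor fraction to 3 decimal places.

ψ = 0.342

Rachford–Rice: g(ψ) = Σ zᵢ(Kᵢ−1)/(1+ψ(Kᵢ−1)) = 0.
g(0) = ΣzᵢKᵢ − 1 = 0.271 and g(1) = 1 − Σzᵢ/Kᵢ = -0.801, so a root lies in (0, 1).
Newton–Raphson from ψ = 0.51:
  ψ = 0.510: g = -0.1189, g' = -0.752 → ψ = 0.352
  ψ = 0.352: g = -0.0066, g' = -0.688 → ψ = 0.342
Converged at ψ = 0.342.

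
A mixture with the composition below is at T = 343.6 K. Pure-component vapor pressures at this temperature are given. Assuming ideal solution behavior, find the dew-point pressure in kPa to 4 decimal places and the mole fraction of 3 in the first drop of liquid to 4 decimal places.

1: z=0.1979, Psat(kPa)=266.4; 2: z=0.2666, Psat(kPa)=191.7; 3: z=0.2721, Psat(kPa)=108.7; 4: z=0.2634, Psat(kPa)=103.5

Pdew = 139.2422 kPa, x_3 = 0.3486

At the dew point ψ → 1, so Σzᵢ/Kᵢ = 1 with Kᵢ = Pᵢˢᵃᵗ/P ⇒ 1/P = Σzᵢ/Pᵢˢᵃᵗ.
1/P = 0.1979/266.4 + 0.2666/191.7 + 0.2721/108.7 + 0.2634/103.5 = 0.0071817 ⇒ P = 139.2422 kPa
xᵢ = zᵢP/Pᵢˢᵃᵗ ⇒ x_3 = 0.2721·139.2422/108.7 = 0.3486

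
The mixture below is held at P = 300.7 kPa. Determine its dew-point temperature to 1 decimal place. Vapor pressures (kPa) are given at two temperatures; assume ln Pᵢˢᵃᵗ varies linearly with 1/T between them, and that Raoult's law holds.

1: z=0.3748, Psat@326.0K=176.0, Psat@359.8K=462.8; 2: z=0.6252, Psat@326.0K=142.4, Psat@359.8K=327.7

Dew-point temperature: Σzᵢ·P/Pᵢˢᵃᵗ(T) = 1. Interpolate ln Pᵢˢᵃᵗ = aᵢ + bᵢ/T.
  T = 326.0 K: ΣzᵢP/Pᵢˢᵃᵗ = 1.9606
  T = 359.8 K: ΣzᵢP/Pᵢˢᵃᵗ = 0.8172
  T = 342.9 K: ΣzᵢP/Pᵢˢᵃᵗ = 1.2382
  T = 351.4 K: ΣzᵢP/Pᵢˢᵃᵗ = 0.9996
  T = 347.1 K: ΣzᵢP/Pᵢˢᵃᵗ = 1.1124
  T = 349.2 K: ΣzᵢP/Pᵢˢᵃᵗ = 1.0554
Interpolating between 349.2 K and 351.4 K gives T ≈ 351.4 K.

T = 351.4 K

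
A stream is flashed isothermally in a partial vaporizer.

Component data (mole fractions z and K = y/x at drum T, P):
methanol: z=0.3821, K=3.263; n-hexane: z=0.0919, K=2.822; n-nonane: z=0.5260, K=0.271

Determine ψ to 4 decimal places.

ψ = 0.4079

Let ψ = V/F and solve Σ zᵢ(Kᵢ−1)/(1+ψ(Kᵢ−1)) = 0.
g(0) = ΣzᵢKᵢ − 1 = 0.6487 and g(1) = 1 − Σzᵢ/Kᵢ = -1.0906, so a root lies in (0, 1).
Iterate (Newton) starting at ψ = 0.5:
  ψ = 0.5000: g = -0.11010, g' = -1.2064 → ψ = 0.4087
  ψ = 0.4087: g = -0.00104, g' = -1.1955 → ψ = 0.4079
Converged at ψ = 0.4079.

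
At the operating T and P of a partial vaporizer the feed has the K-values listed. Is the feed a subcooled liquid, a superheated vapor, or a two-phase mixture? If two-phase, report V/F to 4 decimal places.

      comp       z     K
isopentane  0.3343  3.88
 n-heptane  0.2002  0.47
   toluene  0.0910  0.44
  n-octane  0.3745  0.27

ΣzᵢKᵢ = 1.5323; Σzᵢ/Kᵢ = 2.1060.
Both exceed 1, so a two-phase solution exists.
Material balance + equilibrium reduce to Σ zᵢ(Kᵢ−1)/(1+ψ(Kᵢ−1)) = 0.
Iterate (Newton) starting at ψ = 0.57:
  ψ = 0.5700: g = -0.33062, g' = -1.1598 → ψ = 0.2849
  ψ = 0.2849: g = -0.00195, g' = -1.2732 → ψ = 0.2834
Converged at ψ = 0.2834.

two-phase, V/F = 0.2834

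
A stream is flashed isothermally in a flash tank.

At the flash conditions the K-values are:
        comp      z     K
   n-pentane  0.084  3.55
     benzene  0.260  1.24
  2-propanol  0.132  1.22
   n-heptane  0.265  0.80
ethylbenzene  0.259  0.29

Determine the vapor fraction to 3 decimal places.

Newton iteration, ψ⁰ = 0.45:
  ψ = 0.450: g = -0.1460, g' = -0.431 → ψ = 0.111
  ψ = 0.111: g = 0.0022, g' = -0.517 → ψ = 0.115
Converged at ψ = 0.115.

ψ = 0.115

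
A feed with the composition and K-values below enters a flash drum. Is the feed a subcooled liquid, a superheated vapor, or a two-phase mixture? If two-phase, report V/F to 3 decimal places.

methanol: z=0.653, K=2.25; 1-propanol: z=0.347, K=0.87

superheated vapor

ΣzᵢKᵢ = 1.771; Σzᵢ/Kᵢ = 0.689.
Since Σzᵢ/Kᵢ < 1 the mixture is above its dew point — single vapor phase.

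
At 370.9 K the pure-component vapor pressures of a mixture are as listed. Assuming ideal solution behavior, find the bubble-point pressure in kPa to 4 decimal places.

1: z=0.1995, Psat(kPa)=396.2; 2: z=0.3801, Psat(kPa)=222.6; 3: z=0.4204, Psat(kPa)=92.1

Pbub = 202.3710 kPa

At the bubble point ψ → 0, so ΣzᵢKᵢ = 1 with Kᵢ = Pᵢˢᵃᵗ/P ⇒ P = ΣzᵢPᵢˢᵃᵗ.
P = 0.1995·396.2 + 0.3801·222.6 + 0.4204·92.1 = 202.3710 kPa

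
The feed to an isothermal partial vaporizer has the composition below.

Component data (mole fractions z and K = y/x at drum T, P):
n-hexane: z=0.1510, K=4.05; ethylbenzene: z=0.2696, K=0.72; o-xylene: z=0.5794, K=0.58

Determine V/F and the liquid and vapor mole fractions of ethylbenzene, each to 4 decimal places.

V/F = 0.1231, x_ethylbenzene = 0.2792, y_ethylbenzene = 0.2010

Iterate (Newton) starting at V/F = 0.5:
  V/F = 0.5000: g = -0.21342, g' = -0.4127 → V/F = 0.0000
  V/F = 0.0000: g = 0.14171, g' = -1.5280 → V/F = 0.0927
  V/F = 0.0927: g = 0.02829, g' = -0.9865 → V/F = 0.1214
  V/F = 0.1214: g = 0.00152, g' = -0.8842 → V/F = 0.1231
Converged at V/F = 0.1231.
Compositions from xᵢ = zᵢ/(1+V/F(Kᵢ−1)), yᵢ = Kᵢxᵢ:
  n-hexane: x = 0.1098, y = 0.4446
  ethylbenzene: x = 0.2792, y = 0.2010
  o-xylene: x = 0.6110, y = 0.3544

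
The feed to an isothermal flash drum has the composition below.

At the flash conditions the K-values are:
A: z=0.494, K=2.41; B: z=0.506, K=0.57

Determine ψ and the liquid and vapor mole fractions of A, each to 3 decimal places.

ψ = 0.790, x_A = 0.234, y_A = 0.563

Rachford–Rice: g(ψ) = Σ zᵢ(Kᵢ−1)/(1+ψ(Kᵢ−1)) = 0.
g(0) = ΣzᵢKᵢ − 1 = 0.479 and g(1) = 1 − Σzᵢ/Kᵢ = -0.093, so a root lies in (0, 1).
Iterate (Newton) starting at ψ = 0.5:
  ψ = 0.500: g = 0.1314, g' = -0.490 → ψ = 0.768
  ψ = 0.768: g = 0.0094, g' = -0.435 → ψ = 0.790
Converged at ψ = 0.790.
Compositions from xᵢ = zᵢ/(1+ψ(Kᵢ−1)), yᵢ = Kᵢxᵢ:
  A: x = 0.234, y = 0.563
  B: x = 0.766, y = 0.437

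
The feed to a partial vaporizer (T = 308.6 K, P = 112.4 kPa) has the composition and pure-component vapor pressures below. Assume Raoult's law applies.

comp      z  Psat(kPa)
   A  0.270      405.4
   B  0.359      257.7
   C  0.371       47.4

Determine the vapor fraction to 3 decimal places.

Raoult's law: Kᵢ = Pᵢˢᵃᵗ/P = Pᵢˢᵃᵗ/112.4.
  K_A = 405.4/112.4 = 3.60676, K_B = 257.7/112.4 = 2.29270, K_C = 47.4/112.4 = 0.42171
Material balance + equilibrium reduce to Σ zᵢ(Kᵢ−1)/(1+ψ(Kᵢ−1)) = 0.
Check two-phase: ΣzᵢKᵢ = 1.953 > 1 and Σzᵢ/Kᵢ = 1.111 > 1, so g(0) = 0.953 > 0 and g(1) = -0.111 < 0.
Newton–Raphson from ψ = 0.31:
  ψ = 0.310: g = 0.4592, g' = -1.051 → ψ = 0.747
  ψ = 0.747: g = 0.0973, g' = -0.751 → ψ = 0.876
  ψ = 0.876: g = -0.0032, g' = -0.812 → ψ = 0.873
Converged at ψ = 0.873.

ψ = 0.873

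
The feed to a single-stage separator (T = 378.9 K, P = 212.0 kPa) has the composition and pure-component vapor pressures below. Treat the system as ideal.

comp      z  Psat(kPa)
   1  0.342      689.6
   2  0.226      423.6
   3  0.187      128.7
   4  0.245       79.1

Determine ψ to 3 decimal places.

ψ = 0.780

Raoult's law: Kᵢ = Pᵢˢᵃᵗ/P = Pᵢˢᵃᵗ/212.0.
  K_1 = 689.6/212.0 = 3.25283, K_2 = 423.6/212.0 = 1.99811, K_3 = 128.7/212.0 = 0.60708, K_4 = 79.1/212.0 = 0.37311
Rachford–Rice: g(ψ) = Σ zᵢ(Kᵢ−1)/(1+ψ(Kᵢ−1)) = 0.
Feasibility: ΣzᵢKᵢ = 1.769, Σzᵢ/Kᵢ = 1.183 — both > 1, two phases present.
Newton–Raphson from ψ = 0.62:
  ψ = 0.620: g = 0.1124, g' = -0.696 → ψ = 0.781
  ψ = 0.781: g = -0.0013, g' = -0.729 → ψ = 0.780
Converged at ψ = 0.780.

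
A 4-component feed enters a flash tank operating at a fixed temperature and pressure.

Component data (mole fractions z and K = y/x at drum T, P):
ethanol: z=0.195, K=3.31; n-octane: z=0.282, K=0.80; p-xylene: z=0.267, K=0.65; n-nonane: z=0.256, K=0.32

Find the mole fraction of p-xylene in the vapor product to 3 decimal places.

Material balance + equilibrium reduce to Σ zᵢ(Kᵢ−1)/(1+V/F(Kᵢ−1)) = 0.
g(0) = ΣzᵢKᵢ − 1 = 0.127 and g(1) = 1 − Σzᵢ/Kᵢ = -0.622, so a root lies in (0, 1).
Newton–Raphson from V/F = 0.54:
  V/F = 0.540: g = -0.2531, g' = -0.566 → V/F = 0.092
  V/F = 0.092: g = 0.0314, g' = -0.888 → V/F = 0.128
  V/F = 0.128: g = 0.0014, g' = -0.810 → V/F = 0.130
Converged at V/F = 0.130.
Compositions from xᵢ = zᵢ/(1+V/F(Kᵢ−1)), yᵢ = Kᵢxᵢ:
  ethanol: x = 0.150, y = 0.497
  n-octane: x = 0.290, y = 0.232
  p-xylene: x = 0.280, y = 0.182
  n-nonane: x = 0.281, y = 0.090

y_p-xylene = 0.182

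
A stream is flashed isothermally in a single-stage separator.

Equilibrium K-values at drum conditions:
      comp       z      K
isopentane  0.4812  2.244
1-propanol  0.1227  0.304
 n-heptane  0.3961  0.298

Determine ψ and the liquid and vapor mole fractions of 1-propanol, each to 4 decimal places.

Newton iteration, ψ⁰ = 0.6:
  ψ = 0.6000: g = -0.28428, g' = -1.0021 → ψ = 0.3163
  ψ = 0.3163: g = -0.03736, g' = -0.8038 → ψ = 0.2698
Converged at ψ = 0.2698.
Compositions from xᵢ = zᵢ/(1+ψ(Kᵢ−1)), yᵢ = Kᵢxᵢ:
  isopentane: x = 0.3603, y = 0.8085
  1-propanol: x = 0.1511, y = 0.0459
  n-heptane: x = 0.4887, y = 0.1456

ψ = 0.2698, x_1-propanol = 0.1511, y_1-propanol = 0.0459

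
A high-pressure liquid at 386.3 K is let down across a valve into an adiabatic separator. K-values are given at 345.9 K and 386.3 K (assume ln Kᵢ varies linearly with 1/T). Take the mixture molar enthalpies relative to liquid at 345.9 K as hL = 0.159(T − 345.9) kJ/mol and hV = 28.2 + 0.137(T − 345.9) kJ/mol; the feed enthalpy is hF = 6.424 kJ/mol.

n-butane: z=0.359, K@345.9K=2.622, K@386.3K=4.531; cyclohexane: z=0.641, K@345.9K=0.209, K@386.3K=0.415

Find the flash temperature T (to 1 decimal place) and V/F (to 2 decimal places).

Adiabatic flash: solve Rachford–Rice at each trial T, then check hF = ψ·hV(T) + (1−ψ)·hL(T).
  T = 345.9 K: K = (2.622, 0.209), RR gives ψ = 0.059, H_out = 1.654 kJ/mol
  T = 386.3 K: K = (4.531, 0.415), RR gives ψ = 0.432, H_out = 18.226 kJ/mol
  T = 366.1 K: K = (3.499, 0.300), RR gives ψ = 0.256, H_out = 10.330 kJ/mol
  T = 356.0 K: K = (3.041, 0.252), RR gives ψ = 0.166, H_out = 6.244 kJ/mol
  T = 361.1 K: K = (3.268, 0.275), RR gives ψ = 0.213, H_out = 8.347 kJ/mol
  T = 358.6 K: K = (3.156, 0.264), RR gives ψ = 0.190, H_out = 7.329 kJ/mol
  T = 357.3 K: K = (3.098, 0.258), RR gives ψ = 0.178, H_out = 6.790 kJ/mol
Linear interpolation between T = 356.0 (H_out = 6.244) and T = 357.3 (H_out = 6.790) on hF = 6.424 gives T ≈ 356.4 K, at which ψ = 0.17.

T = 356.4 K, V/F = 0.17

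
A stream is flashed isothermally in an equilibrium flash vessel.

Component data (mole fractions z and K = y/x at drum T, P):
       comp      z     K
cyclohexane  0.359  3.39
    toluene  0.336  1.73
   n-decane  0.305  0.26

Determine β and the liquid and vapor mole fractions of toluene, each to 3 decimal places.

β = 0.714, x_toluene = 0.221, y_toluene = 0.382

Newton iteration, β⁰ = 0.5:
  β = 0.500: g = 0.2123, g' = -0.943 → β = 0.725
  β = 0.725: g = -0.0129, g' = -1.129 → β = 0.714
Converged at β = 0.714.
Compositions from xᵢ = zᵢ/(1+β(Kᵢ−1)), yᵢ = Kᵢxᵢ:
  cyclohexane: x = 0.133, y = 0.450
  toluene: x = 0.221, y = 0.382
  n-decane: x = 0.646, y = 0.168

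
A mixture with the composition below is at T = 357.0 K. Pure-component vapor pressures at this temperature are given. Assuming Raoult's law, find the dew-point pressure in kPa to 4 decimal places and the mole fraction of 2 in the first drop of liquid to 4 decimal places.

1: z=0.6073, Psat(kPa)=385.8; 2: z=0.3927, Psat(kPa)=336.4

At the dew point ψ → 1, so Σzᵢ/Kᵢ = 1 with Kᵢ = Pᵢˢᵃᵗ/P ⇒ 1/P = Σzᵢ/Pᵢˢᵃᵗ.
1/P = 0.6073/385.8 + 0.3927/336.4 = 0.0027415 ⇒ P = 364.7649 kPa
xᵢ = zᵢP/Pᵢˢᵃᵗ ⇒ x_2 = 0.3927·364.7649/336.4 = 0.4258

Pdew = 364.7649 kPa, x_2 = 0.4258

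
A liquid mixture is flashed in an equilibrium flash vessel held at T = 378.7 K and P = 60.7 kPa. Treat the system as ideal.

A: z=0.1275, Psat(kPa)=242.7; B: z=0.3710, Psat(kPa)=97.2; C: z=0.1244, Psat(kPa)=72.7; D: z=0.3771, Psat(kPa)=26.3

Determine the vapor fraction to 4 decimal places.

Raoult's law: Kᵢ = Pᵢˢᵃᵗ/P = Pᵢˢᵃᵗ/60.7.
  K_A = 242.7/60.7 = 3.998353, K_B = 97.2/60.7 = 1.601318, K_C = 72.7/60.7 = 1.197694, K_D = 26.3/60.7 = 0.433278
Let ψ = V/F and solve Σ zᵢ(Kᵢ−1)/(1+ψ(Kᵢ−1)) = 0.
Check two-phase: ΣzᵢKᵢ = 1.4163 > 1 and Σzᵢ/Kᵢ = 1.2378 > 1, so g(0) = 0.4163 > 0 and g(1) = -0.2378 < 0.
Newton iteration, ψ⁰ = 0.56:
  ψ = 0.5600: g = 0.01866, g' = -0.4986 → ψ = 0.5974
Converged at ψ = 0.5974.

ψ = 0.5974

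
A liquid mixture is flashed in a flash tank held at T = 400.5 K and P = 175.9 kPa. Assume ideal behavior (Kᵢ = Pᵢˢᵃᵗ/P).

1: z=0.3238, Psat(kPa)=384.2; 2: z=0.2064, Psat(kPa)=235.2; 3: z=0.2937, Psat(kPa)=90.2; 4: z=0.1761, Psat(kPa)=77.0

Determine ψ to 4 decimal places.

ψ = 0.4376

Raoult's law: Kᵢ = Pᵢˢᵃᵗ/P = Pᵢˢᵃᵗ/175.9.
  K_1 = 384.2/175.9 = 2.184196, K_2 = 235.2/175.9 = 1.337123, K_3 = 90.2/175.9 = 0.512791, K_4 = 77.0/175.9 = 0.437749
Material balance + equilibrium reduce to Σ zᵢ(Kᵢ−1)/(1+ψ(Kᵢ−1)) = 0.
Check two-phase: ΣzᵢKᵢ = 1.2109 > 1 and Σzᵢ/Kᵢ = 1.2776 > 1, so g(0) = 0.2109 > 0 and g(1) = -0.2776 < 0.
Newton–Raphson from ψ = 0.5:
  ψ = 0.5000: g = -0.02652, g' = -0.4259 → ψ = 0.4377
  ψ = 0.4377: g = -0.00004, g' = -0.4254 → ψ = 0.4376
Converged at ψ = 0.4376.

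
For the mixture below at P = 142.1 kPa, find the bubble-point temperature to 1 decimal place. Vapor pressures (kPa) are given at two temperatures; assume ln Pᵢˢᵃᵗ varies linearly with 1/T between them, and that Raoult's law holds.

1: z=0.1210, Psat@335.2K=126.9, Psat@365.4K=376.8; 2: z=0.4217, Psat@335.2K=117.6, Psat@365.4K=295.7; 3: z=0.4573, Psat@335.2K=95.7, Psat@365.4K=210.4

T = 343.7 K

Bubble-point temperature: ΣzᵢPᵢˢᵃᵗ(T) = P. Interpolate ln Pᵢˢᵃᵗ = aᵢ + bᵢ/T.
  T = 335.2 K: ΣzᵢPᵢˢᵃᵗ = 108.71 kPa
  T = 365.4 K: ΣzᵢPᵢˢᵃᵗ = 266.51 kPa
  T = 350.3 K: ΣzᵢPᵢˢᵃᵗ = 173.30 kPa
  T = 342.8 K: ΣzᵢPᵢˢᵃᵗ = 138.13 kPa
  T = 346.6 K: ΣzᵢPᵢˢᵃᵗ = 155.13 kPa
  T = 344.7 K: ΣzᵢPᵢˢᵃᵗ = 146.43 kPa
Interpolating between 342.8 K and 344.7 K gives T ≈ 343.7 K.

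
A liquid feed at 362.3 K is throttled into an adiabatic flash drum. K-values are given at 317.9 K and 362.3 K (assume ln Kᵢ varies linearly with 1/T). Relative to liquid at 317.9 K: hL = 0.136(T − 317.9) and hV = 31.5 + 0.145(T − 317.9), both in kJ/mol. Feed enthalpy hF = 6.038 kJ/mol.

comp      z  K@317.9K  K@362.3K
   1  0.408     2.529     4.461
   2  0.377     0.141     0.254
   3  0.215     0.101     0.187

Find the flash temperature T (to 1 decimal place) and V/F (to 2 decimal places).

Adiabatic flash: solve Rachford–Rice at each trial T, then check hF = ψ·hV(T) + (1−ψ)·hL(T).
  T = 317.9 K: K = (2.529, 0.141, 0.101), RR gives ψ = 0.080, H_out = 2.516 kJ/mol
  T = 362.3 K: K = (4.461, 0.254, 0.187), RR gives ψ = 0.358, H_out = 17.466 kJ/mol
  T = 340.1 K: K = (3.422, 0.193, 0.140), RR gives ψ = 0.249, H_out = 10.920 kJ/mol
  T = 329.0 K: K = (2.957, 0.166, 0.120), RR gives ψ = 0.177, H_out = 7.098 kJ/mol
  T = 323.4 K: K = (2.736, 0.153, 0.110), RR gives ψ = 0.132, H_out = 4.912 kJ/mol
  T = 326.2 K: K = (2.845, 0.159, 0.115), RR gives ψ = 0.155, H_out = 6.032 kJ/mol
  T = 327.6 K: K = (2.901, 0.163, 0.117), RR gives ψ = 0.166, H_out = 6.572 kJ/mol
Linear interpolation between T = 326.2 (H_out = 6.032) and T = 327.6 (H_out = 6.572) on hF = 6.038 gives T ≈ 326.2 K, at which ψ = 0.16.

T = 326.2 K, V/F = 0.16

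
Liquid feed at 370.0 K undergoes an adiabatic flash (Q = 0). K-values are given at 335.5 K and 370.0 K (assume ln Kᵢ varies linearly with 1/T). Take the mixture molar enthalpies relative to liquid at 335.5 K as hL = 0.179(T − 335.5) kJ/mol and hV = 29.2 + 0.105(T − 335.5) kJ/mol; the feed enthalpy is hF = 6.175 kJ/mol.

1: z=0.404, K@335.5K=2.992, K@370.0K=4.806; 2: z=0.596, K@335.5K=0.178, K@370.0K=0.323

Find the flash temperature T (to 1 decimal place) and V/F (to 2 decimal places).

Adiabatic flash: solve Rachford–Rice at each trial T, then check hF = ψ·hV(T) + (1−ψ)·hL(T).
  T = 335.5 K: K = (2.992, 0.178), RR gives ψ = 0.192, H_out = 5.615 kJ/mol
  T = 370.0 K: K = (4.806, 0.323), RR gives ψ = 0.440, H_out = 17.904 kJ/mol
  T = 352.8 K: K = (3.839, 0.244), RR gives ψ = 0.324, H_out = 12.146 kJ/mol
  T = 344.1 K: K = (3.397, 0.209), RR gives ψ = 0.262, H_out = 9.024 kJ/mol
  T = 339.8 K: K = (3.191, 0.193), RR gives ψ = 0.229, H_out = 7.371 kJ/mol
  T = 337.6 K: K = (3.088, 0.185), RR gives ψ = 0.210, H_out = 6.487 kJ/mol
Linear interpolation between T = 335.5 (H_out = 5.615) and T = 337.6 (H_out = 6.487) on hF = 6.175 gives T ≈ 336.8 K, at which ψ = 0.20.

T = 336.8 K, V/F = 0.20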